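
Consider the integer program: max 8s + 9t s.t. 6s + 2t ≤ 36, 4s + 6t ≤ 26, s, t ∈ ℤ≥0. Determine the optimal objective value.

49

(s,t)=(5,1) is feasible, giving 49.
(s,t)=(6,0) is feasible, giving 48.
(s,t)=(4,1) is feasible, giving 41.
Maximum is 49 at (s,t)=(5,1).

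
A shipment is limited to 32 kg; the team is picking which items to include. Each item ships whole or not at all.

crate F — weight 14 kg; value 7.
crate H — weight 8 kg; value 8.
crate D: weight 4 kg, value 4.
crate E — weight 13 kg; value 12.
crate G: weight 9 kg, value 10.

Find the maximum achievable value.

30

Take crate H, crate E, and crate G: weight 8 + 13 + 9 = 30 ≤ 32, value 8 + 12 + 10 = 30.
No other feasible combination does better.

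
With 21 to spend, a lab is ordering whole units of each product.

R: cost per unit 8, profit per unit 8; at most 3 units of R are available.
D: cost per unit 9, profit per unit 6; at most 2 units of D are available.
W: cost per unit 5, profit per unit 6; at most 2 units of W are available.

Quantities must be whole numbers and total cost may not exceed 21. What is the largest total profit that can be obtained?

2×R and 1×W: cost 21 ≤ 21, profit 2·8 + 1·6 = 22.
1×R and 2×W: cost 18 ≤ 21, profit 1·8 + 2·6 = 20.
Best is 22.

22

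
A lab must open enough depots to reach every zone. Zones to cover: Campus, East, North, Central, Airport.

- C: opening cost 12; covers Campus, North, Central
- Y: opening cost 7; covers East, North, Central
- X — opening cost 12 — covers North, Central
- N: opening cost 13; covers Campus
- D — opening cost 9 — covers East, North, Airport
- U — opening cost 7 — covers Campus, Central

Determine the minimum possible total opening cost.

Choose D and U: together they cover Campus, East, North, Central, Airport — every zone.
Total opening cost: 9 + 7 = 16.

16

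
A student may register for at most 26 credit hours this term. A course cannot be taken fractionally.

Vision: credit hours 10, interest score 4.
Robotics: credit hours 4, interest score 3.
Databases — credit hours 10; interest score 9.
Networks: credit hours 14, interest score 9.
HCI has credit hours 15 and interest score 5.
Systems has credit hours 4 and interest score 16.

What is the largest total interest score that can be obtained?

29

Allowing fractional choices, the relaxed optimum would be about 33.1, but courses are indivisible.
Robotics + Networks + Systems: credit hours 4 + 14 + 4 = 22 ≤ 26, interest score 3 + 9 + 16 = 28.
Robotics + Databases + Systems: credit hours 4 + 10 + 4 = 18 ≤ 26, interest score 3 + 9 + 16 = 28.
Vision + Databases + Systems: credit hours 10 + 10 + 4 = 24 ≤ 26, interest score 4 + 9 + 16 = 29.
Best is Vision, Databases, and Systems with total interest score 29.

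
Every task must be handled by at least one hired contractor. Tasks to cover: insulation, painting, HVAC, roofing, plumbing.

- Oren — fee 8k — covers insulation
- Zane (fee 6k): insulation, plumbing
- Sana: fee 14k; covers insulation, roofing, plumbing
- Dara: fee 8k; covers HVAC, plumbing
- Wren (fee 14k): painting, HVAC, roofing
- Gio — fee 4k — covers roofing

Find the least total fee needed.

20

This is an integer covering problem.
The greedy cost-per-new-task heuristic would pick Zane, Gio, and Wren for 24, but a cheaper cover exists.
Choose Zane and Wren: together they cover insulation, painting, HVAC, roofing, plumbing — every task.
Total fee: 6 + 14 = 20.
No cover costs less than 20.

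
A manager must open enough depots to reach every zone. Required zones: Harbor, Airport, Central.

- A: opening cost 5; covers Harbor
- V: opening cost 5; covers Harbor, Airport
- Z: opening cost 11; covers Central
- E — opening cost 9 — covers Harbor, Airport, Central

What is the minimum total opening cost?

9

This is an integer covering problem.
The greedy cost-per-new-zone heuristic would pick V and E for 14, but a cheaper cover exists.
E alone covers Harbor, Airport, Central — every zone.
Total opening cost: 9.
No cover costs less than 9.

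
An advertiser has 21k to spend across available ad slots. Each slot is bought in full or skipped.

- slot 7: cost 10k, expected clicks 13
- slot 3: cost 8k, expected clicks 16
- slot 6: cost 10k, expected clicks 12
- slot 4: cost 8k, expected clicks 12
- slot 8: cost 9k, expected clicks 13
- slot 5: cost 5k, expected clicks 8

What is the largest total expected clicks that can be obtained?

slot 3 + slot 8: cost 8 + 9 = 17 ≤ 21, expected clicks 16 + 13 = 29.
slot 7 + slot 3: cost 10 + 8 = 18 ≤ 21, expected clicks 13 + 16 = 29.
slot 3 + slot 4 + slot 5: cost 8 + 8 + 5 = 21 ≤ 21, expected clicks 16 + 12 + 8 = 36.
Best is slot 3, slot 4, and slot 5 with total expected clicks 36.

36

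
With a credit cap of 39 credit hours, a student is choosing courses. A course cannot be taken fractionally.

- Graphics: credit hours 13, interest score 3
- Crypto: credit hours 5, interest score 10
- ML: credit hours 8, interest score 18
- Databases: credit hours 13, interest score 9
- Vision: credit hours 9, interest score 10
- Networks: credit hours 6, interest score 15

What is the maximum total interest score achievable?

53

Allowing fractional choices, the relaxed optimum would be about 60.6, but courses are indivisible.
Crypto + ML + Databases + Networks: credit hours 5 + 8 + 13 + 6 = 32 ≤ 39, interest score 10 + 18 + 9 + 15 = 52.
ML + Databases + Vision + Networks: credit hours 8 + 13 + 9 + 6 = 36 ≤ 39, interest score 18 + 9 + 10 + 15 = 52.
Crypto + ML + Vision + Networks: credit hours 5 + 8 + 9 + 6 = 28 ≤ 39, interest score 10 + 18 + 10 + 15 = 53.
Best is Crypto, ML, Vision, and Networks with total interest score 53.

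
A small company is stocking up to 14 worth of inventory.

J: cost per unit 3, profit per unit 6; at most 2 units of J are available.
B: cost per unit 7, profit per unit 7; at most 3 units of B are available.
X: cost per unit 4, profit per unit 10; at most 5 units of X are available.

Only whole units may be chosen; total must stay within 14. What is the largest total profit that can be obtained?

32

This is a bounded integer knapsack.
X has the best ratio (10/4); taking only X gives at most 3×10 = 30 (stopped by the cost limit).
Mixing does better — 2×J and 2×X: cost 14 ≤ 14, profit 2·6 + 2·10 = 32.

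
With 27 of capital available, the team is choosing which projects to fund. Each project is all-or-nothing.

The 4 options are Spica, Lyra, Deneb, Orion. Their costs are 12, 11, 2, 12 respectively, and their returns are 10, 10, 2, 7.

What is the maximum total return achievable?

Spica + Lyra: cost 12 + 11 = 23 ≤ 27, return 10 + 10 = 20.
Lyra + Deneb + Orion: cost 11 + 2 + 12 = 25 ≤ 27, return 10 + 2 + 7 = 19.
Spica + Lyra + Deneb: cost 12 + 11 + 2 = 25 ≤ 27, return 10 + 10 + 2 = 22.
Best is Spica, Lyra, and Deneb with total return 22.

22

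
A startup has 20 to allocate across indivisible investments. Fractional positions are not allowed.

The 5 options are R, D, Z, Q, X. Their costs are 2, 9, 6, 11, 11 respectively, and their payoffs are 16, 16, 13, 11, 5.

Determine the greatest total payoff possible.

45

R + Z + Q: cost 2 + 6 + 11 = 19 ≤ 20, payoff 16 + 13 + 11 = 40.
R + D + Z: cost 2 + 9 + 6 = 17 ≤ 20, payoff 16 + 16 + 13 = 45.
Best is R, D, and Z with total payoff 45.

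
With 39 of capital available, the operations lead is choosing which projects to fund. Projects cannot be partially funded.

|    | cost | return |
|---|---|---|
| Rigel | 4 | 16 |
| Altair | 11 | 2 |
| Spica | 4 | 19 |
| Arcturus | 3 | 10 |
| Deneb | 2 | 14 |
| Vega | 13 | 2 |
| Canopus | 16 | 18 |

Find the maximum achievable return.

Allowing fractional choices, the relaxed optimum would be about 78.8, but projects are indivisible.
Rigel + Spica + Arcturus + Deneb + Canopus: cost 4 + 4 + 3 + 2 + 16 = 29 ≤ 39, return 16 + 19 + 10 + 14 + 18 = 77.
Rigel + Altair + Spica + Deneb + Canopus: cost 4 + 11 + 4 + 2 + 16 = 37 ≤ 39, return 16 + 2 + 19 + 14 + 18 = 69.
Best is Rigel, Spica, Arcturus, Deneb, and Canopus with total return 77.

77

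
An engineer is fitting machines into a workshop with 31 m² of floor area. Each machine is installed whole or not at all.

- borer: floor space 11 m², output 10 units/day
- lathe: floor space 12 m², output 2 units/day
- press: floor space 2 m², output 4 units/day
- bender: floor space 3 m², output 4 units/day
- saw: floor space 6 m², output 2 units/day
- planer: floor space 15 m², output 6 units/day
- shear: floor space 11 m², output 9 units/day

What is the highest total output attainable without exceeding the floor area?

Allowing fractional choices, the relaxed optimum would be about 28.6, but machines are indivisible.
borer + press + saw + shear: floor space 11 + 2 + 6 + 11 = 30 ≤ 31, output 10 + 4 + 2 + 9 = 25.
borer + press + bender + shear: floor space 11 + 2 + 3 + 11 = 27 ≤ 31, output 10 + 4 + 4 + 9 = 27.
Best is borer, press, bender, and shear with total output 27.

27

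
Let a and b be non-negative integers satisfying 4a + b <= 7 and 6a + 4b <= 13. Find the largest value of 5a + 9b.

27

(a,b)=(0,3): 4·0+1·3=3≤7, 6·0+4·3=12≤13, objective 27.
(a,b)=(0,2): 4·0+1·2=2≤7, 6·0+4·2=8≤13, objective 18.
The best lattice point is (0,3), giving 27.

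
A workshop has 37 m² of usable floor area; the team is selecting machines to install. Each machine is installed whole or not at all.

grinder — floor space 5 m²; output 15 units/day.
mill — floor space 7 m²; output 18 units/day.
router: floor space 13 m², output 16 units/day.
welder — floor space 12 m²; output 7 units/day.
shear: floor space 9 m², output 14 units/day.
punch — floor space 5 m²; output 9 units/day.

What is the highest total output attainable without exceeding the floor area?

63

Allowing fractional choices, the relaxed optimum would be about 69.5, but machines are indivisible.
mill + router + shear + punch: floor space 7 + 13 + 9 + 5 = 34 ≤ 37, output 18 + 16 + 14 + 9 = 57.
grinder + mill + router + punch: floor space 5 + 7 + 13 + 5 = 30 ≤ 37, output 15 + 18 + 16 + 9 = 58.
grinder + mill + router + shear: floor space 5 + 7 + 13 + 9 = 34 ≤ 37, output 15 + 18 + 16 + 14 = 63.
Best is grinder, mill, router, and shear with total output 63.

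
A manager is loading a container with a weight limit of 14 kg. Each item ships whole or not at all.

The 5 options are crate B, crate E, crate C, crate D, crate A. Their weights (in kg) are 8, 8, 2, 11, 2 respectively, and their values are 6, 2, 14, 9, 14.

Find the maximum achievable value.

34

Allowing fractional choices, the relaxed optimum would be about 36.2, but items are indivisible.
crate B + crate C + crate A: weight 8 + 2 + 2 = 12 ≤ 14, value 6 + 14 + 14 = 34.
crate E + crate C + crate A: weight 8 + 2 + 2 = 12 ≤ 14, value 2 + 14 + 14 = 30.
crate C + crate A: weight 2 + 2 = 4 ≤ 14, value 14 + 14 = 28.
Best is crate B, crate C, and crate A with total value 34.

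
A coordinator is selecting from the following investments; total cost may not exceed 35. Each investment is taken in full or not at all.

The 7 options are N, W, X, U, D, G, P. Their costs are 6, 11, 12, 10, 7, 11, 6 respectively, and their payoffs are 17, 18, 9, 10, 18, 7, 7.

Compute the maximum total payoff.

This is an integer program with binary decision variables.
Allowing fractional choices, the relaxed optimum would be about 65.0, but investments are indivisible.
N + W + U + D: cost 6 + 11 + 10 + 7 = 34 ≤ 35, payoff 17 + 18 + 10 + 18 = 63.
N + W + D + P: cost 6 + 11 + 7 + 6 = 30 ≤ 35, payoff 17 + 18 + 18 + 7 = 60.
N + W + D + G: cost 6 + 11 + 7 + 11 = 35 ≤ 35, payoff 17 + 18 + 18 + 7 = 60.
Best is N, W, U, and D with total payoff 63.

63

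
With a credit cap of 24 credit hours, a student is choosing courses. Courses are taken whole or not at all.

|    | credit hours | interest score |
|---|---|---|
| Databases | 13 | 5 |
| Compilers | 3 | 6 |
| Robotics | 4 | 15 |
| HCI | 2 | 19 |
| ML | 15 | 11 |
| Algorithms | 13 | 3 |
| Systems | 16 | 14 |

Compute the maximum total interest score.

Allowing fractional choices, the relaxed optimum would be about 53.1, but courses are indivisible.
Robotics + HCI + Systems: credit hours 4 + 2 + 16 = 22 ≤ 24, interest score 15 + 19 + 14 = 48.
Robotics + HCI + ML: credit hours 4 + 2 + 15 = 21 ≤ 24, interest score 15 + 19 + 11 = 45.
Compilers + Robotics + HCI + ML: credit hours 3 + 4 + 2 + 15 = 24 ≤ 24, interest score 6 + 15 + 19 + 11 = 51.
Best is Compilers, Robotics, HCI, and ML with total interest score 51.

51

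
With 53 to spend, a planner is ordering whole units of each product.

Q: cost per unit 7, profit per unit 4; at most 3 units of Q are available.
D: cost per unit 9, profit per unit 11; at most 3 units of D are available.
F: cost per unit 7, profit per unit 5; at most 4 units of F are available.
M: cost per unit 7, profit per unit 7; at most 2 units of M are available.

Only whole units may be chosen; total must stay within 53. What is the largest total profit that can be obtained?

D has the best ratio (11/9); taking only D gives at most 3×11 = 33 (stopped by the supply cap of 3).
Mixing does better — 3×D, 1×F, and 2×M: cost 48 ≤ 53, profit 3·11 + 1·5 + 2·7 = 52.

52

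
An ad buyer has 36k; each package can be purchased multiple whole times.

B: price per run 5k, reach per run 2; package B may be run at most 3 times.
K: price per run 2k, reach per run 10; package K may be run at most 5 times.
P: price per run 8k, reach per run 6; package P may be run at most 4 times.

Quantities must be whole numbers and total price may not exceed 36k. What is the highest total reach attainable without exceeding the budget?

68

Take 5×K and 3×P: price 34 ≤ 36, reach 5·10 + 3·6 = 68.
K has the best ratio (10/2) and is taken to its limit of 5; remaining capacity is filled optimally with the others.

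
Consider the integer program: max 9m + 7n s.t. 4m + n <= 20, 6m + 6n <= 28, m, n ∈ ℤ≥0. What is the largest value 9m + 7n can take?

The continuous relaxation peaks at (4.67, 0) with value 42.00; rounding to a feasible lattice point costs some objective.
(m,n)=(4,0): 4·4+1·0=16≤20, 6·4+6·0=24≤28, objective 36.
(m,n)=(3,1): 4·3+1·1=13≤20, 6·3+6·1=24≤28, objective 34.
(m,n)=(3,0): 4·3+1·0=12≤20, 6·3+6·0=18≤28, objective 27.
Maximum is 36 at (m,n)=(4,0).

36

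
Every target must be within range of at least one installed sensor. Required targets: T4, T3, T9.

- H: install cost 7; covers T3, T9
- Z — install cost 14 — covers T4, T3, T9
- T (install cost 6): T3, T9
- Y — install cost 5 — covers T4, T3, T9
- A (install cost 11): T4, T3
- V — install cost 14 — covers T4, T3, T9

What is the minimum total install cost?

Y alone covers T4, T3, T9 — every target.
Total install cost: 5.
No cover costs less than 5.

5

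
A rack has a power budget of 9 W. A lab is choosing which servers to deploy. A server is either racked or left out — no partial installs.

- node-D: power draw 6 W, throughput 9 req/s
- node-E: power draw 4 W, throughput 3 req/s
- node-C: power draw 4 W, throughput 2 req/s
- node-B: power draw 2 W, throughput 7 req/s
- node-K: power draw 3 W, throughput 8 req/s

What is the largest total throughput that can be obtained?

Allowing fractional choices, the relaxed optimum would be about 21.0, but servers are indivisible.
node-E + node-B + node-K: power draw 4 + 2 + 3 = 9 ≤ 9, throughput 3 + 7 + 8 = 18.
node-C + node-B + node-K: power draw 4 + 2 + 3 = 9 ≤ 9, throughput 2 + 7 + 8 = 17.
node-D + node-K: power draw 6 + 3 = 9 ≤ 9, throughput 9 + 8 = 17.
Best is node-E, node-B, and node-K with total throughput 18.

18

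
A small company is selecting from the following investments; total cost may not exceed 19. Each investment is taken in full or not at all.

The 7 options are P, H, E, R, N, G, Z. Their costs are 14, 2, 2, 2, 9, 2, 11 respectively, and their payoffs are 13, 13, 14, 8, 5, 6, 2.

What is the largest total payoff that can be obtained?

46

H + E + R + G: cost 2 + 2 + 2 + 2 = 8 ≤ 19, payoff 13 + 14 + 8 + 6 = 41.
H + E + R + N + G: cost 2 + 2 + 2 + 9 + 2 = 17 ≤ 19, payoff 13 + 14 + 8 + 5 + 6 = 46.
H + E + R + G + Z: cost 2 + 2 + 2 + 2 + 11 = 19 ≤ 19, payoff 13 + 14 + 8 + 6 + 2 = 43.
Best is H, E, R, N, and G with total payoff 46.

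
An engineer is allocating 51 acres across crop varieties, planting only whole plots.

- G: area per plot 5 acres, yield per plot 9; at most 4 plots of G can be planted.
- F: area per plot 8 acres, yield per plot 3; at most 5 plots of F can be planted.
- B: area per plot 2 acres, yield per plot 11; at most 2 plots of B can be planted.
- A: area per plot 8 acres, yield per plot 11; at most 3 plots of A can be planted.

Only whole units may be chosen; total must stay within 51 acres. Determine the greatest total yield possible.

B has the best ratio (11/2); taking only B gives at most 2×11 = 22 (stopped by the supply cap of 2).
Mixing does better — 4×G, 2×B, and 3×A: area 48 ≤ 51, yield 4·9 + 2·11 + 3·11 = 91.

91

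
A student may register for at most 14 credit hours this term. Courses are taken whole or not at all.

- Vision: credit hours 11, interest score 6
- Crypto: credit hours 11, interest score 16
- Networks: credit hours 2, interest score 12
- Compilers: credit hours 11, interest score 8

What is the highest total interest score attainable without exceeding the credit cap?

28

Allowing fractional choices, the relaxed optimum would be about 28.7, but courses are indivisible.
Crypto + Networks: credit hours 11 + 2 = 13 ≤ 14, interest score 16 + 12 = 28.
Networks + Compilers: credit hours 2 + 11 = 13 ≤ 14, interest score 12 + 8 = 20.
Best is Crypto and Networks with total interest score 28.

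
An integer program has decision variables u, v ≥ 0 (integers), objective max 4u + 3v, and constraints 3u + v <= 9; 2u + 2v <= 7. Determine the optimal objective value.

(u,v)=(3,0): 3·3+1·0=9≤9, 2·3+2·0=6≤7, objective 12.
(u,v)=(2,1): 3·2+1·1=7≤9, 2·2+2·1=6≤7, objective 11.
(u,v)=(2,0): 3·2+1·0=6≤9, 2·2+2·0=4≤7, objective 8.
Maximum is 12 at (u,v)=(3,0).

12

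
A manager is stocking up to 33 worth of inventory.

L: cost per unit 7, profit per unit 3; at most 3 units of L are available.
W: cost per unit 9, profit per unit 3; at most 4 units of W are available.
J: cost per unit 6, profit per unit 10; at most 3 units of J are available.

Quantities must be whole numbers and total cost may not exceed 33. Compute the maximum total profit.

36

2×L and 3×J: cost 32 ≤ 33, profit 2·3 + 3·10 = 36.
1×W and 3×J: cost 27 ≤ 33, profit 1·3 + 3·10 = 33.
Best is 36.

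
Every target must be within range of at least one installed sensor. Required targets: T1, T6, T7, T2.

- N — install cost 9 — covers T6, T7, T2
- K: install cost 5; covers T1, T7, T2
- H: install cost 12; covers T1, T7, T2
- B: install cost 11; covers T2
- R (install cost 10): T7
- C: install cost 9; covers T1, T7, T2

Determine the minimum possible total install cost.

This is a weighted set-cover instance.
Choose N and K: together they cover T1, T6, T7, T2 — every target.
Total install cost: 9 + 5 = 14.
No cover costs less than 14.

14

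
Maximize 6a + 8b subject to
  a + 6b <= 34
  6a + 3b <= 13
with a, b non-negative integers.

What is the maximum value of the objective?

Relaxing integrality, the LP optimum is 34.67 at (a,b) = (0, 4.33), which is not an integer point.
(a,b)=(0,4): 1·0+6·4=24≤34, 6·0+3·4=12≤13, objective 32.
(a,b)=(0,3): 1·0+6·3=18≤34, 6·0+3·3=9≤13, objective 24.
No feasible integer point exceeds 32.

32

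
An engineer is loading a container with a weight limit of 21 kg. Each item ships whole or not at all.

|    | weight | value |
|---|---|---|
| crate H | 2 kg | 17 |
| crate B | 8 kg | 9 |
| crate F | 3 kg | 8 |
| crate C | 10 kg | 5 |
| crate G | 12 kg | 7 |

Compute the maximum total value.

Allowing fractional choices, the relaxed optimum would be about 38.7, but items are indivisible.
crate H + crate B + crate F: weight 2 + 8 + 3 = 13 ≤ 21, value 17 + 9 + 8 = 34.
crate H + crate F + crate G: weight 2 + 3 + 12 = 17 ≤ 21, value 17 + 8 + 7 = 32.
crate H + crate B + crate C: weight 2 + 8 + 10 = 20 ≤ 21, value 17 + 9 + 5 = 31.
Best is crate H, crate B, and crate F with total value 34.

34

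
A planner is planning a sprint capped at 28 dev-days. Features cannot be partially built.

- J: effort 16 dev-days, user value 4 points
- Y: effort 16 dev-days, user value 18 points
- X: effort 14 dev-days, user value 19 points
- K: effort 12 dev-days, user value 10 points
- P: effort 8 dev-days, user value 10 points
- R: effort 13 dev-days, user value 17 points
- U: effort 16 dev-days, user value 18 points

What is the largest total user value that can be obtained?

36

Allowing fractional choices, the relaxed optimum would be about 37.2, but features are indivisible.
X + R: effort 14 + 13 = 27 ≤ 28, user value 19 + 17 = 36.
X + P: effort 14 + 8 = 22 ≤ 28, user value 19 + 10 = 29.
X + K: effort 14 + 12 = 26 ≤ 28, user value 19 + 10 = 29.
Best is X and R with total user value 36.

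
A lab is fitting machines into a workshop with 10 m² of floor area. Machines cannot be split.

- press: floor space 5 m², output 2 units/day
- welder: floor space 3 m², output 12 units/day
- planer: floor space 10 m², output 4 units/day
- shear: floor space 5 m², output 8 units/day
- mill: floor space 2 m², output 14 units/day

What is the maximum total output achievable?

34

press + welder + mill: floor space 5 + 3 + 2 = 10 ≤ 10, output 2 + 12 + 14 = 28.
welder + shear + mill: floor space 3 + 5 + 2 = 10 ≤ 10, output 12 + 8 + 14 = 34.
Best is welder, shear, and mill with total output 34.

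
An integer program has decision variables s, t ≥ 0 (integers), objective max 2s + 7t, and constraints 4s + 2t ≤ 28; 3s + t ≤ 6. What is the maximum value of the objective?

42

(s,t)=(0,6): 4·0+2·6=12≤28, 3·0+1·6=6≤6, objective 42.
(s,t)=(0,5): 4·0+2·5=10≤28, 3·0+1·5=5≤6, objective 35.
Maximum is 42 at (s,t)=(0,6).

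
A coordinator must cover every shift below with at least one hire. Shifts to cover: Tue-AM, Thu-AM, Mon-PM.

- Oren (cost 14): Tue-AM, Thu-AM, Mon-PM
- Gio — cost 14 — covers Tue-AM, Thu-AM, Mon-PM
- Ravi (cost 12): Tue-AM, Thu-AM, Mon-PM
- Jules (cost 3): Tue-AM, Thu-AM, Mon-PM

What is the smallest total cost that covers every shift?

3

Jules alone covers Tue-AM, Thu-AM, Mon-PM — every shift.
Total cost: 3.
No cover costs less than 3.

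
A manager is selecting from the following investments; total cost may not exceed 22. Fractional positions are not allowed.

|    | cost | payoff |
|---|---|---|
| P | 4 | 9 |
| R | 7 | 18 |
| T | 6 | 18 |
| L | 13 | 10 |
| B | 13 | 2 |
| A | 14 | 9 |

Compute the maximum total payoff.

45

This is an integer program with binary decision variables.
Take P, R, and T: cost 4 + 7 + 6 = 17 ≤ 22, payoff 9 + 18 + 18 = 45.
No other feasible combination does better.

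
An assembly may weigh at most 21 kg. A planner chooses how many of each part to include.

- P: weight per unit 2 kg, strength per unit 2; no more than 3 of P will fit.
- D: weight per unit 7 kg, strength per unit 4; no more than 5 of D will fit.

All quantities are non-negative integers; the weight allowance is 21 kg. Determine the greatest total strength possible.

P has the best ratio (2/2); taking only P gives at most 3×2 = 6 (stopped by the supply cap of 3).
Mixing does better — 3×P and 2×D: weight 20 ≤ 21, strength 3·2 + 2·4 = 14.

14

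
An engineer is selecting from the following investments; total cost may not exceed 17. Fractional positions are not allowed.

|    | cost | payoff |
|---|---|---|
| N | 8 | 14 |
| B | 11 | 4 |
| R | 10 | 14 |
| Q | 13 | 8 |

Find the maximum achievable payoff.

14

Allowing fractional choices, the relaxed optimum would be about 26.6, but investments are indivisible.
Q: cost 13 ≤ 17, payoff 8.
R: cost 10 ≤ 17, payoff 14.
N: cost 8 ≤ 17, payoff 14.
The maximum payoff is 14; one optimal choice is N.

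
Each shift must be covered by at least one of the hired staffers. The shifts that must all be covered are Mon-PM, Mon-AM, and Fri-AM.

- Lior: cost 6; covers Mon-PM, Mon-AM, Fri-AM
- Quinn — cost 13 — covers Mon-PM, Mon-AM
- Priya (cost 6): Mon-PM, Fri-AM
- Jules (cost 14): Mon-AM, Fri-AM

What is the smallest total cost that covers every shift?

Lior alone covers Mon-PM, Mon-AM, Fri-AM — every shift.
Total cost: 6.
No cover costs less than 6.

6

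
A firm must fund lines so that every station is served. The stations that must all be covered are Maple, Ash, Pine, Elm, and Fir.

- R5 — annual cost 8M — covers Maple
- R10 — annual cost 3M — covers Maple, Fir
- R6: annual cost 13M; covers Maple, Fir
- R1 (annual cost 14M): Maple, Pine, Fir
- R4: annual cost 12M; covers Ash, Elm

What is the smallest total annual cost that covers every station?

The greedy cost-per-new-station heuristic would pick R10, R4, and R1 for 29, but a cheaper cover exists.
Choose R1 and R4: together they cover Maple, Ash, Pine, Elm, Fir — every station.
Total annual cost: 14 + 12 = 26.
No cover costs less than 26.

26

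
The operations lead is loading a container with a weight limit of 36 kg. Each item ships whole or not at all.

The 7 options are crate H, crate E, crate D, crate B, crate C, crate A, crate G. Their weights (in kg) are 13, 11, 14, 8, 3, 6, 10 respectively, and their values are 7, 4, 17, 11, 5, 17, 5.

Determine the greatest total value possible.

This is an integer program with binary decision variables.
crate D + crate B + crate C + crate A: weight 14 + 8 + 3 + 6 = 31 ≤ 36, value 17 + 11 + 5 + 17 = 50.
crate H + crate D + crate C + crate A: weight 13 + 14 + 3 + 6 = 36 ≤ 36, value 7 + 17 + 5 + 17 = 46.
crate D + crate B + crate A: weight 14 + 8 + 6 = 28 ≤ 36, value 17 + 11 + 17 = 45.
Best is crate D, crate B, crate C, and crate A with total value 50.

50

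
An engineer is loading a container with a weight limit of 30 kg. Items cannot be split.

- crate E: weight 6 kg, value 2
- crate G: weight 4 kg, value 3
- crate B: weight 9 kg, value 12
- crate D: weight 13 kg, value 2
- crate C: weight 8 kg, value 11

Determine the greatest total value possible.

This is an integer program with binary decision variables.
Take crate E, crate G, crate B, and crate C: weight 6 + 4 + 9 + 8 = 27 ≤ 30, value 2 + 3 + 12 + 11 = 28.
No other feasible combination does better.

28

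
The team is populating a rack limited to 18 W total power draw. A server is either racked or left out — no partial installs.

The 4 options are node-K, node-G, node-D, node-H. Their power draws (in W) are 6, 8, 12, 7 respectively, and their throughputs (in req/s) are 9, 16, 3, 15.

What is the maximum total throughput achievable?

Take node-G and node-H: power draw 8 + 7 = 15 ≤ 18, throughput 16 + 15 = 31.
No other feasible combination does better.

31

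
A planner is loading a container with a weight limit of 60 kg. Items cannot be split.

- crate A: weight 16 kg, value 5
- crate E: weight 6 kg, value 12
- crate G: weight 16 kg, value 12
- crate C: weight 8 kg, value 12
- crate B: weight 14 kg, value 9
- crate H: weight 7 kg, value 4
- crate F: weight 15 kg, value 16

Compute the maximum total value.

61

Allowing fractional choices, the relaxed optimum would be about 61.6, but items are indivisible.
crate E + crate G + crate C + crate H + crate F: weight 6 + 16 + 8 + 7 + 15 = 52 ≤ 60, value 12 + 12 + 12 + 4 + 16 = 56.
crate A + crate E + crate C + crate B + crate F: weight 16 + 6 + 8 + 14 + 15 = 59 ≤ 60, value 5 + 12 + 12 + 9 + 16 = 54.
crate E + crate G + crate C + crate B + crate F: weight 6 + 16 + 8 + 14 + 15 = 59 ≤ 60, value 12 + 12 + 12 + 9 + 16 = 61.
Best is crate E, crate G, crate C, crate B, and crate F with total value 61.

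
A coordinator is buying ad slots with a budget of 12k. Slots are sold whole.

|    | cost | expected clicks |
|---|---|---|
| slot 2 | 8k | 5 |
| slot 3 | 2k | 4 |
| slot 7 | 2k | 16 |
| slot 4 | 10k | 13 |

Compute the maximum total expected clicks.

slot 2 + slot 3 + slot 7: cost 8 + 2 + 2 = 12 ≤ 12, expected clicks 5 + 4 + 16 = 25.
slot 7 + slot 4: cost 2 + 10 = 12 ≤ 12, expected clicks 16 + 13 = 29.
slot 2 + slot 7: cost 8 + 2 = 10 ≤ 12, expected clicks 5 + 16 = 21.
Best is slot 7 and slot 4 with total expected clicks 29.

29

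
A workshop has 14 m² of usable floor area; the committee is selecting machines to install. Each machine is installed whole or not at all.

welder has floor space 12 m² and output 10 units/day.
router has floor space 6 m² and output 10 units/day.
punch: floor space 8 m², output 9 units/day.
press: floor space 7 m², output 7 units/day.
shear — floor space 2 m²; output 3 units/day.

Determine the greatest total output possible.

Allowing fractional choices, the relaxed optimum would be about 19.8, but machines are indivisible.
router + press: floor space 6 + 7 = 13 ≤ 14, output 10 + 7 = 17.
router + shear: floor space 6 + 2 = 8 ≤ 14, output 10 + 3 = 13.
router + punch: floor space 6 + 8 = 14 ≤ 14, output 10 + 9 = 19.
Best is router and punch with total output 19.

19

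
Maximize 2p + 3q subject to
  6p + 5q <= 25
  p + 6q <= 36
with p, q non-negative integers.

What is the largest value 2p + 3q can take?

(p,q)=(0,5): 6·0+5·5=25≤25, 1·0+6·5=30≤36, objective 15.
(p,q)=(0,4): 6·0+5·4=20≤25, 1·0+6·4=24≤36, objective 12.
Maximum is 15 at (p,q)=(0,5).

15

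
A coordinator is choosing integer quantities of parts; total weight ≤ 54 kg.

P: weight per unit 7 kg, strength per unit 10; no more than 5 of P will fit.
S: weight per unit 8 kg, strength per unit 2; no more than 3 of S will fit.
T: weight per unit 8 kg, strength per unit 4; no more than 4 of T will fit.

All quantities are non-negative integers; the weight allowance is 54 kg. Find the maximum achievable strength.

This is a bounded integer knapsack.
P has the best ratio (10/7); taking only P gives at most 5×10 = 50 (stopped by the supply cap of 5).
Mixing does better — 5×P and 2×T: weight 51 ≤ 54, strength 5·10 + 2·4 = 58.

58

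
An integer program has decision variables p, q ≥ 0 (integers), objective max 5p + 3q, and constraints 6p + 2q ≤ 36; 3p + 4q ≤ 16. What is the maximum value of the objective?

25

Relaxing integrality, the LP optimum is 26.67 at (p,q) = (5.33, 0), which is not an integer point.
(p,q)=(5,0) is feasible, giving 25.
(p,q)=(4,1) is feasible, giving 23.
No feasible integer point exceeds 25.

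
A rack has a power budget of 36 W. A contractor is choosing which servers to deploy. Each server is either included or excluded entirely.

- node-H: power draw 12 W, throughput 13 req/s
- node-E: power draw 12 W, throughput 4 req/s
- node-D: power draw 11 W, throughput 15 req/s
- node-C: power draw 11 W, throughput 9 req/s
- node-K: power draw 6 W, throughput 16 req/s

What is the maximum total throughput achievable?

44

Take node-H, node-D, and node-K: power draw 12 + 11 + 6 = 29 ≤ 36, throughput 13 + 15 + 16 = 44.
No other feasible combination does better.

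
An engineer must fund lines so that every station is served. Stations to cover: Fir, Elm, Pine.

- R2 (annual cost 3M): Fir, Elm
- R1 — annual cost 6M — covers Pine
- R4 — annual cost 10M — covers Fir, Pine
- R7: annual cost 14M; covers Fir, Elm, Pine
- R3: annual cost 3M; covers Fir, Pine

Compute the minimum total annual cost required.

6

This is a weighted set-cover instance.
Choose R2 and R3: together they cover Fir, Elm, Pine — every station.
Total annual cost: 3 + 3 = 6.
No cover costs less than 6.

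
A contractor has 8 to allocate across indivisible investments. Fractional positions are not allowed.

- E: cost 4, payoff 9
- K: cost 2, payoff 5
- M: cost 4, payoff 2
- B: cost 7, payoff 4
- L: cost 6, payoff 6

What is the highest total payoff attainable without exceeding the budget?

14

Treat it as a binary knapsack problem.
Allowing fractional choices, the relaxed optimum would be about 16.0, but investments are indivisible.
E + K: cost 4 + 2 = 6 ≤ 8, payoff 9 + 5 = 14.
K + L: cost 2 + 6 = 8 ≤ 8, payoff 5 + 6 = 11.
E + M: cost 4 + 4 = 8 ≤ 8, payoff 9 + 2 = 11.
Best is E and K with total payoff 14.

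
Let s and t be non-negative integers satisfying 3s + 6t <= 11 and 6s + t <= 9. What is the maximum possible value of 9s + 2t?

Relaxing integrality, the LP optimum is 14.09 at (s,t) = (1.3, 1.18), which is not an integer point.
(s,t)=(1,1): 3·1+6·1=9≤11, 6·1+1·1=7≤9, objective 11.
(s,t)=(1,0): 3·1+6·0=3≤11, 6·1+1·0=6≤9, objective 9.
(s,t)=(0,1): 3·0+6·1=6≤11, 6·0+1·1=1≤9, objective 2.
Maximum is 11 at (s,t)=(1,1).

11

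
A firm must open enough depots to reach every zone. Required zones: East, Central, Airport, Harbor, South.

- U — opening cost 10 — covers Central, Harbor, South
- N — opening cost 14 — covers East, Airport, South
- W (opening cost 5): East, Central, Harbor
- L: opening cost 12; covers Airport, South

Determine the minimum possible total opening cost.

17

Choose W and L: together they cover East, Central, Airport, Harbor, South — every zone.
Total opening cost: 5 + 12 = 17.
No cover costs less than 17.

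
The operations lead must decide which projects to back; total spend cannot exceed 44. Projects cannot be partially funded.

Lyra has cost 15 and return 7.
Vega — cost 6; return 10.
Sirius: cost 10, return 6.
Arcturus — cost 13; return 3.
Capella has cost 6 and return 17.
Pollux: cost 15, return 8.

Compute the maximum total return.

Allowing fractional choices, the relaxed optimum would be about 44.3, but projects are indivisible.
Vega + Sirius + Capella + Pollux: cost 6 + 10 + 6 + 15 = 37 ≤ 44, return 10 + 6 + 17 + 8 = 41.
Lyra + Vega + Capella + Pollux: cost 15 + 6 + 6 + 15 = 42 ≤ 44, return 7 + 10 + 17 + 8 = 42.
Best is Lyra, Vega, Capella, and Pollux with total return 42.

42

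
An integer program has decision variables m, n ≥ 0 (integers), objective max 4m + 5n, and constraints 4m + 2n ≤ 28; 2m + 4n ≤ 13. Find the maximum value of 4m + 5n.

24

(m,n)=(6,0): 4·6+2·0=24≤28, 2·6+4·0=12≤13, objective 24.
(m,n)=(5,0): 4·5+2·0=20≤28, 2·5+4·0=10≤13, objective 20.
No feasible integer point exceeds 24.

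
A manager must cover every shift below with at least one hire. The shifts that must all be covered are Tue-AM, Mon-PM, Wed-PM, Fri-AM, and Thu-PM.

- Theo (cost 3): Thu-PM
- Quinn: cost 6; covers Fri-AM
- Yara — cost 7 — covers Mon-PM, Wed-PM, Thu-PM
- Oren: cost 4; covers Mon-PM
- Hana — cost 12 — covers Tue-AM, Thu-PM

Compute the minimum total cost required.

25

Choose Quinn, Yara, and Hana: together they cover Tue-AM, Mon-PM, Wed-PM, Fri-AM, Thu-PM — every shift.
Total cost: 6 + 7 + 12 = 25.
No cover costs less than 25.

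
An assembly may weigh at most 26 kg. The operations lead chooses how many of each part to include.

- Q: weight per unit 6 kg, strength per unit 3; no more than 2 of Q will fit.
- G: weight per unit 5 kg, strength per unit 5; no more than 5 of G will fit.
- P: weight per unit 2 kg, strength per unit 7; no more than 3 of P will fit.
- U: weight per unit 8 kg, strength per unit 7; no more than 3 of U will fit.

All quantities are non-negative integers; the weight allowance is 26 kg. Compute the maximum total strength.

Take 4×G and 3×P: weight 26 ≤ 26, strength 4·5 + 3·7 = 41.
P has the best ratio (7/2) and is taken to its limit of 3; remaining capacity is filled optimally with the others.

41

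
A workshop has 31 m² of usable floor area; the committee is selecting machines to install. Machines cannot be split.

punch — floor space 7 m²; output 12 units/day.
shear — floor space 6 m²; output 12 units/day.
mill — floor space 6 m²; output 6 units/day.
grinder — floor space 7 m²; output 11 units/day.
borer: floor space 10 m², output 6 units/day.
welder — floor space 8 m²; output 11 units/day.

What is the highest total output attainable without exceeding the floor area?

46

Allowing fractional choices, the relaxed optimum would be about 49.0, but machines are indivisible.
punch + shear + grinder + welder: floor space 7 + 6 + 7 + 8 = 28 ≤ 31, output 12 + 12 + 11 + 11 = 46.
punch + shear + mill + grinder: floor space 7 + 6 + 6 + 7 = 26 ≤ 31, output 12 + 12 + 6 + 11 = 41.
punch + shear + mill + welder: floor space 7 + 6 + 6 + 8 = 27 ≤ 31, output 12 + 12 + 6 + 11 = 41.
Best is punch, shear, grinder, and welder with total output 46.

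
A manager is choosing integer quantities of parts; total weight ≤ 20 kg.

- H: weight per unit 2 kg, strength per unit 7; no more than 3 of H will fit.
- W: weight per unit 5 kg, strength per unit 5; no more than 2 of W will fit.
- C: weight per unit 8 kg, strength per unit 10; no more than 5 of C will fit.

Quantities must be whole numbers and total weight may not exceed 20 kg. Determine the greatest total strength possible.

Take 3×H, 1×W, and 1×C: weight 19 ≤ 20, strength 3·7 + 1·5 + 1·10 = 36.
H has the best ratio (7/2) and is taken to its limit of 3; remaining capacity is filled optimally with the others.

36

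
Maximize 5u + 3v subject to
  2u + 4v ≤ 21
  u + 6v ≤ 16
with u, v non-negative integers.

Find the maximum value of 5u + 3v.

Relaxing integrality, the LP optimum is 52.50 at (u,v) = (10.5, 0), which is not an integer point.
(u,v)=(10,0): 2·10+4·0=20≤21, 1·10+6·0=10≤16, objective 50.
(u,v)=(9,0): 2·9+4·0=18≤21, 1·9+6·0=9≤16, objective 45.
No feasible integer point exceeds 50.

50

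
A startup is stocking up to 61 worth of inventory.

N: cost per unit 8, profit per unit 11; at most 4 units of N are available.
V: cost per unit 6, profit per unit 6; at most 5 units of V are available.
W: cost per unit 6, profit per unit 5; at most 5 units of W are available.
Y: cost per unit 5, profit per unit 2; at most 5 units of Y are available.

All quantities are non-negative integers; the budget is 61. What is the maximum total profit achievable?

N has the best ratio (11/8); taking only N gives at most 4×11 = 44 (stopped by the supply cap of 4).
Mixing does better — 4×N, 4×V, and 1×Y: cost 61 ≤ 61, profit 4·11 + 4·6 + 1·2 = 70.

70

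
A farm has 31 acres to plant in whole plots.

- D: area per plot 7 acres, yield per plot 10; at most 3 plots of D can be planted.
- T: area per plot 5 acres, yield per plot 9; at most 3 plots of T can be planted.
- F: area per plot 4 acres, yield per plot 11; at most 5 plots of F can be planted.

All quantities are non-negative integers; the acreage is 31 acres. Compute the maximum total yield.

73

F has the best ratio (11/4); taking only F gives at most 5×11 = 55 (stopped by the supply cap of 5).
Mixing does better — 2×T and 5×F: area 30 ≤ 31, yield 2·9 + 5·11 = 73.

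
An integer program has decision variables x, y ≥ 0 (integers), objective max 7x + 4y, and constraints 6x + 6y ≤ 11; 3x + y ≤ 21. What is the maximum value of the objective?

7

Relaxing integrality, the LP optimum is 12.83 at (x,y) = (1.83, 0), which is not an integer point.
(x,y)=(1,0): 6·1+6·0=6≤11, 3·1+1·0=3≤21, objective 7.
(x,y)=(0,1): 6·0+6·1=6≤11, 3·0+1·1=1≤21, objective 4.
Maximum is 7 at (x,y)=(1,0).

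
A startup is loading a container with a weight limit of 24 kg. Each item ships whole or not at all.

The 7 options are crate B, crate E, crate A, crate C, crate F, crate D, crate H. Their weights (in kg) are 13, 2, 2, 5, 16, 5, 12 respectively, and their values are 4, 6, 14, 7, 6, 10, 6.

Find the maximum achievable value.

37

Allowing fractional choices, the relaxed optimum would be about 42.0, but items are indivisible.
crate E + crate A + crate C + crate D: weight 2 + 2 + 5 + 5 = 14 ≤ 24, value 6 + 14 + 7 + 10 = 37.
crate A + crate C + crate D + crate H: weight 2 + 5 + 5 + 12 = 24 ≤ 24, value 14 + 7 + 10 + 6 = 37.
crate E + crate A + crate D + crate H: weight 2 + 2 + 5 + 12 = 21 ≤ 24, value 6 + 14 + 10 + 6 = 36.
The maximum value is 37; one optimal choice is crate E, crate A, crate C, and crate D.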